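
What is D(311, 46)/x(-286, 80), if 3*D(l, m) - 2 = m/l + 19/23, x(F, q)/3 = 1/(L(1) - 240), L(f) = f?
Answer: -1694749/21459 ≈ -78.976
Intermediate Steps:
x(F, q) = -3/239 (x(F, q) = 3/(1 - 240) = 3/(-239) = 3*(-1/239) = -3/239)
D(l, m) = 65/69 + m/(3*l) (D(l, m) = ⅔ + (m/l + 19/23)/3 = ⅔ + (19/23 + m/l)/3 = ⅔ + (19/69 + m/(3*l)) = 65/69 + m/(3*l))
D(311, 46)/x(-286, 80) = (65/69 + (⅓)*46/311)/(-3/239) = (65/69 + (⅓)*46*(1/311))*(-239/3) = (65/69 + 46/933)*(-239/3) = (7091/7153)*(-239/3) = -1694749/21459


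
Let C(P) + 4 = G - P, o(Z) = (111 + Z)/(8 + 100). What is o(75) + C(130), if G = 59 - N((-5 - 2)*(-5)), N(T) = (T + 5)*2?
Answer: -2759/18 ≈ -153.28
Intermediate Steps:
N(T) = 10 + 2*T (N(T) = (5 + T)*2 = 10 + 2*T)
o(Z) = 37/36 + Z/108 (o(Z) = (111 + Z)/108 = (111 + Z)*(1/108) = 37/36 + Z/108)
G = -21 (G = 59 - (10 + 2*((-5 - 2)*(-5))) = 59 - (10 + 2*(-7*(-5))) = 59 - (10 + 2*35) = 59 - (10 + 70) = 59 - 1*80 = 59 - 80 = -21)
C(P) = -25 - P (C(P) = -4 + (-21 - P) = -25 - P)
o(75) + C(130) = (37/36 + (1/108)*75) + (-25 - 1*130) = (37/36 + 25/36) + (-25 - 130) = 31/18 - 155 = -2759/18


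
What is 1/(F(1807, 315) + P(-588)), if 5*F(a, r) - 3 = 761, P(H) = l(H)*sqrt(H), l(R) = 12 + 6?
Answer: 955/1336624 - 1575*I*sqrt(3)/1336624 ≈ 0.00071449 - 0.0020409*I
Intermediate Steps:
l(R) = 18
P(H) = 18*sqrt(H)
F(a, r) = 764/5 (F(a, r) = 3/5 + (1/5)*761 = 3/5 + 761/5 = 764/5)
1/(F(1807, 315) + P(-588)) = 1/(764/5 + 18*sqrt(-588)) = 1/(764/5 + 18*(14*I*sqrt(3))) = 1/(764/5 + 252*I*sqrt(3))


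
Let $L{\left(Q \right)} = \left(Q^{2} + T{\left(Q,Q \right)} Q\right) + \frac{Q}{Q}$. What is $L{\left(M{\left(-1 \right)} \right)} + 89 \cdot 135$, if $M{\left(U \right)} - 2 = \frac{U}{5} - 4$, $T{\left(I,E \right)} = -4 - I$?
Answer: $\frac{60124}{5} \approx 12025.0$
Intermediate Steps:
$M{\left(U \right)} = -2 + \frac{U}{5}$ ($M{\left(U \right)} = 2 + \left(\frac{U}{5} - 4\right) = 2 + \left(-4 + \frac{U}{5}\right) = -2 + \frac{U}{5}$)
$L{\left(Q \right)} = 1 + Q^{2} + Q \left(-4 - Q\right)$ ($L{\left(Q \right)} = \left(Q^{2} + \left(-4 - Q\right) Q\right) + \frac{Q}{Q} = \left(Q^{2} + Q \left(-4 - Q\right)\right) + 1 = 1 + Q^{2} + Q \left(-4 - Q\right)$)
$L{\left(M{\left(-1 \right)} \right)} + 89 \cdot 135 = \left(1 - 4 \left(-2 + \frac{1}{5} \left(-1\right)\right)\right) + 89 \cdot 135 = \left(1 - 4 \left(-2 - \frac{1}{5}\right)\right) + 12015 = \left(1 - - \frac{44}{5}\right) + 12015 = \left(1 + \frac{44}{5}\right) + 12015 = \frac{49}{5} + 12015 = \frac{60124}{5}$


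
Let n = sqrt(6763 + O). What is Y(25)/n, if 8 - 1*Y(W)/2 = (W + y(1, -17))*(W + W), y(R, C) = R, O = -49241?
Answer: 1292*I*sqrt(42478)/21239 ≈ 12.537*I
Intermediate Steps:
n = I*sqrt(42478) (n = sqrt(6763 - 49241) = sqrt(-42478) = I*sqrt(42478) ≈ 206.1*I)
Y(W) = 16 - 4*W*(1 + W) (Y(W) = 16 - 2*(W + 1)*(W + W) = 16 - 2*(1 + W)*2*W = 16 - 4*W*(1 + W))
Y(25)/n = (16 - 4*25 - 4*25**2)/((I*sqrt(42478))) = (16 - 100 - 4*625)*(-I*sqrt(42478)/42478) = (16 - 100 - 2500)*(-I*sqrt(42478)/42478) = -(-1292)*I*sqrt(42478)/21239 = 1292*I*sqrt(42478)/21239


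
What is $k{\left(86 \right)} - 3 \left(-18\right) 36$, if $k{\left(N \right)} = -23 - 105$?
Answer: $1816$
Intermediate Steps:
$k{\left(N \right)} = -128$ ($k{\left(N \right)} = -23 - 105 = -128$)
$k{\left(86 \right)} - 3 \left(-18\right) 36 = -128 - 3 \left(-18\right) 36 = -128 - \left(-54\right) 36 = -128 - -1944 = -128 + 1944 = 1816$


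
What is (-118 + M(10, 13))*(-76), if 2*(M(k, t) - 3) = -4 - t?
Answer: 9386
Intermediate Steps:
M(k, t) = 1 - t/2 (M(k, t) = 3 + (-4 - t)/2 = 3 + (-2 - t/2) = 1 - t/2)
(-118 + M(10, 13))*(-76) = (-118 + (1 - 1/2*13))*(-76) = (-118 + (1 - 13/2))*(-76) = (-118 - 11/2)*(-76) = -247/2*(-76) = 9386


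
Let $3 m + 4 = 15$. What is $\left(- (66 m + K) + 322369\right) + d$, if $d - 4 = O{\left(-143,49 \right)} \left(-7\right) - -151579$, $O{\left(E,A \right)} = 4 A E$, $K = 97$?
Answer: $669809$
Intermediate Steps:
$m = \frac{11}{3}$ ($m = - \frac{4}{3} + \frac{1}{3} \cdot 15 = - \frac{4}{3} + 5 = \frac{11}{3} \approx 3.6667$)
$O{\left(E,A \right)} = 4 A E$
$d = 347779$ ($d = 4 - \left(-151579 - 4 \cdot 49 \left(-143\right) \left(-7\right)\right) = 4 + \left(\left(-28028\right) \left(-7\right) + 151579\right) = 4 + \left(196196 + 151579\right) = 4 + 347775 = 347779$)
$\left(- (66 m + K) + 322369\right) + d = \left(- (66 \cdot \frac{11}{3} + 97) + 322369\right) + 347779 = \left(- (242 + 97) + 322369\right) + 347779 = \left(\left(-1\right) 339 + 322369\right) + 347779 = \left(-339 + 322369\right) + 347779 = 322030 + 347779 = 669809$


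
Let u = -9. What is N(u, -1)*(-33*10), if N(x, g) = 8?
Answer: -2640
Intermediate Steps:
N(u, -1)*(-33*10) = 8*(-33*10) = 8*(-330) = -2640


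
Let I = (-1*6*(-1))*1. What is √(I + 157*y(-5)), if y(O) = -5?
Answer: I*√779 ≈ 27.911*I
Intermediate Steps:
I = 6 (I = -6*(-1)*1 = 6*1 = 6)
√(I + 157*y(-5)) = √(6 + 157*(-5)) = √(6 - 785) = √(-779) = I*√779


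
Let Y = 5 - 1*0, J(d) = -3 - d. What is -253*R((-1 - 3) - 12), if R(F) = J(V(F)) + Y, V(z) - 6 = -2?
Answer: 506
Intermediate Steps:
V(z) = 4 (V(z) = 6 - 2 = 4)
Y = 5 (Y = 5 + 0 = 5)
R(F) = -2 (R(F) = (-3 - 1*4) + 5 = (-3 - 4) + 5 = -7 + 5 = -2)
-253*R((-1 - 3) - 12) = -253*(-2) = 506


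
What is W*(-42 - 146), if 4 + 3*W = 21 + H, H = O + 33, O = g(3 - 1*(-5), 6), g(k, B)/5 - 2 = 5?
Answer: -15980/3 ≈ -5326.7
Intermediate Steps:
g(k, B) = 35 (g(k, B) = 10 + 5*5 = 10 + 25 = 35)
O = 35
H = 68 (H = 35 + 33 = 68)
W = 85/3 (W = -4/3 + (21 + 68)/3 = -4/3 + (⅓)*89 = -4/3 + 89/3 = 85/3 ≈ 28.333)
W*(-42 - 146) = 85*(-42 - 146)/3 = (85/3)*(-188) = -15980/3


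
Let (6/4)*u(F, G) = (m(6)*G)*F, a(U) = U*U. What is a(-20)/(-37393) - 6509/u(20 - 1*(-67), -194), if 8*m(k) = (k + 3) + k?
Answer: 469904074/1577797635 ≈ 0.29782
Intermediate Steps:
m(k) = 3/8 + k/4 (m(k) = ((k + 3) + k)/8 = ((3 + k) + k)/8 = (3 + 2*k)/8 = 3/8 + k/4)
a(U) = U²
u(F, G) = 5*F*G/4 (u(F, G) = 2*(((3/8 + (¼)*6)*G)*F)/3 = 2*(((3/8 + 3/2)*G)*F)/3 = 2*((15*G/8)*F)/3 = 2*(15*F*G/8)/3 = 5*F*G/4)
a(-20)/(-37393) - 6509/u(20 - 1*(-67), -194) = (-20)²/(-37393) - 6509*(-2/(485*(20 - 1*(-67)))) = 400*(-1/37393) - 6509*(-2/(485*(20 + 67))) = -400/37393 - 6509/((5/4)*87*(-194)) = -400/37393 - 6509/(-42195/2) = -400/37393 - 6509*(-2/42195) = -400/37393 + 13018/42195 = 469904074/1577797635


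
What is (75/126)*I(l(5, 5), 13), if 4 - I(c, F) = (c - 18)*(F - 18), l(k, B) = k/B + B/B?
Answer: -950/21 ≈ -45.238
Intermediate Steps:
l(k, B) = 1 + k/B (l(k, B) = k/B + 1 = 1 + k/B)
I(c, F) = 4 - (-18 + F)*(-18 + c) (I(c, F) = 4 - (c - 18)*(F - 18) = 4 - (-18 + c)*(-18 + F) = 4 - (-18 + F)*(-18 + c))
(75/126)*I(l(5, 5), 13) = (75/126)*(-320 + 18*13 + 18*((5 + 5)/5) - 1*13*(5 + 5)/5) = (75*(1/126))*(-320 + 234 + 18*((⅕)*10) - 1*13*(⅕)*10) = 25*(-320 + 234 + 18*2 - 1*13*2)/42 = 25*(-320 + 234 + 36 - 26)/42 = (25/42)*(-76) = -950/21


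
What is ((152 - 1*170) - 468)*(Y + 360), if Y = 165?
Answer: -255150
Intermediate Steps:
((152 - 1*170) - 468)*(Y + 360) = ((152 - 1*170) - 468)*(165 + 360) = ((152 - 170) - 468)*525 = (-18 - 468)*525 = -486*525 = -255150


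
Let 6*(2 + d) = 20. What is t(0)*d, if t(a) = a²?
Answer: 0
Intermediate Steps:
d = 4/3 (d = -2 + (⅙)*20 = -2 + 10/3 = 4/3 ≈ 1.3333)
t(0)*d = 0²*(4/3) = 0*(4/3) = 0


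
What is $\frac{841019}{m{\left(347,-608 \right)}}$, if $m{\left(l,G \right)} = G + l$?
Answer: $- \frac{841019}{261} \approx -3222.3$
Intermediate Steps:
$\frac{841019}{m{\left(347,-608 \right)}} = \frac{841019}{-608 + 347} = \frac{841019}{-261} = 841019 \left(- \frac{1}{261}\right) = - \frac{841019}{261}$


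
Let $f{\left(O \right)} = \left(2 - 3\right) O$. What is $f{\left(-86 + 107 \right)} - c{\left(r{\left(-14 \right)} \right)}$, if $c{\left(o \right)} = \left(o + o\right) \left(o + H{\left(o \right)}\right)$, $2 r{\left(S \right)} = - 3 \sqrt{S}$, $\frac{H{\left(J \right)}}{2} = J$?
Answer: $168$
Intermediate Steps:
$H{\left(J \right)} = 2 J$
$r{\left(S \right)} = - \frac{3 \sqrt{S}}{2}$ ($r{\left(S \right)} = \frac{\left(-3\right) \sqrt{S}}{2} = - \frac{3 \sqrt{S}}{2}$)
$c{\left(o \right)} = 6 o^{2}$ ($c{\left(o \right)} = \left(o + o\right) \left(o + 2 o\right) = 2 o 3 o = 6 o^{2}$)
$f{\left(O \right)} = - O$
$f{\left(-86 + 107 \right)} - c{\left(r{\left(-14 \right)} \right)} = - (-86 + 107) - 6 \left(- \frac{3 \sqrt{-14}}{2}\right)^{2} = \left(-1\right) 21 - 6 \left(- \frac{3 i \sqrt{14}}{2}\right)^{2} = -21 - 6 \left(- \frac{3 i \sqrt{14}}{2}\right)^{2} = -21 - 6 \left(- \frac{63}{2}\right) = -21 - -189 = -21 + 189 = 168$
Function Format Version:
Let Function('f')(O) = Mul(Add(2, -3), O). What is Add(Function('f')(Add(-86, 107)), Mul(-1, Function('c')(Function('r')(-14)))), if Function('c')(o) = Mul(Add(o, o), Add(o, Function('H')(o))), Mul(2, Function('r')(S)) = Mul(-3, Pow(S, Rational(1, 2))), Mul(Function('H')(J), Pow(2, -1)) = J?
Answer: 168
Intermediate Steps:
Function('H')(J) = Mul(2, J)
Function('r')(S) = Mul(Rational(-3, 2), Pow(S, Rational(1, 2))) (Function('r')(S) = Mul(Rational(1, 2), Mul(-3, Pow(S, Rational(1, 2)))) = Mul(Rational(-3, 2), Pow(S, Rational(1, 2))))
Function('c')(o) = Mul(6, Pow(o, 2)) (Function('c')(o) = Mul(Add(o, o), Add(o, Mul(2, o))) = Mul(Mul(2, o), Mul(3, o)) = Mul(6, Pow(o, 2)))
Function('f')(O) = Mul(-1, O)
Add(Function('f')(Add(-86, 107)), Mul(-1, Function('c')(Function('r')(-14)))) = Add(Mul(-1, Add(-86, 107)), Mul(-1, Mul(6, Pow(Mul(Rational(-3, 2), Pow(-14, Rational(1, 2))), 2)))) = Add(Mul(-1, 21), Mul(-1, Mul(6, Pow(Mul(Rational(-3, 2), Mul(I, Pow(14, Rational(1, 2)))), 2)))) = Add(-21, Mul(-1, Mul(6, Pow(Mul(Rational(-3, 2), I, Pow(14, Rational(1, 2))), 2)))) = Add(-21, Mul(-1, Mul(6, Rational(-63, 2)))) = Add(-21, Mul(-1, -189)) = Add(-21, 189) = 168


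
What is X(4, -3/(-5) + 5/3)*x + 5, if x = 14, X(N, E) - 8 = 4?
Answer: 173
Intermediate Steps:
X(N, E) = 12 (X(N, E) = 8 + 4 = 12)
X(4, -3/(-5) + 5/3)*x + 5 = 12*14 + 5 = 168 + 5 = 173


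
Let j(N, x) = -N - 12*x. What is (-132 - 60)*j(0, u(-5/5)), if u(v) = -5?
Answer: -11520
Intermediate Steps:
(-132 - 60)*j(0, u(-5/5)) = (-132 - 60)*(-1*0 - 12*(-5)) = -192*(0 + 60) = -192*60 = -11520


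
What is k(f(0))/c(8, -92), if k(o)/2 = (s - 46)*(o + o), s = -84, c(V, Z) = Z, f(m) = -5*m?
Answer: 0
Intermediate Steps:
k(o) = -520*o (k(o) = 2*((-84 - 46)*(o + o)) = 2*(-260*o) = -520*o)
k(f(0))/c(8, -92) = -(-2600)*0/(-92) = -520*0*(-1/92) = 0*(-1/92) = 0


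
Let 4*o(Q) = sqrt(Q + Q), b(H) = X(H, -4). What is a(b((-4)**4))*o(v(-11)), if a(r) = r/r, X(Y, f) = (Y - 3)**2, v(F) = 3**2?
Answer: 3*sqrt(2)/4 ≈ 1.0607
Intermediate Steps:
v(F) = 9
X(Y, f) = (-3 + Y)**2
b(H) = (-3 + H)**2
a(r) = 1
o(Q) = sqrt(2)*sqrt(Q)/4 (o(Q) = sqrt(Q + Q)/4 = sqrt(2*Q)/4 = (sqrt(2)*sqrt(Q))/4 = sqrt(2)*sqrt(Q)/4)
a(b((-4)**4))*o(v(-11)) = 1*(sqrt(2)*sqrt(9)/4) = 1*((1/4)*sqrt(2)*3) = 1*(3*sqrt(2)/4) = 3*sqrt(2)/4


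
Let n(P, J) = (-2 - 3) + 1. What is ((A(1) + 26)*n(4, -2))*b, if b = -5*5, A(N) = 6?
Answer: 3200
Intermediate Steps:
n(P, J) = -4 (n(P, J) = -5 + 1 = -4)
b = -25
((A(1) + 26)*n(4, -2))*b = ((6 + 26)*(-4))*(-25) = (32*(-4))*(-25) = -128*(-25) = 3200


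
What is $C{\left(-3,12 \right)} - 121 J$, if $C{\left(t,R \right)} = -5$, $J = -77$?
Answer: $9312$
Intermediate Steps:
$C{\left(-3,12 \right)} - 121 J = -5 - -9317 = -5 + 9317 = 9312$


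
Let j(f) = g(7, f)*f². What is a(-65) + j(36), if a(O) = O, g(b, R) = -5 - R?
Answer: -53201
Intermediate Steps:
j(f) = f²*(-5 - f) (j(f) = (-5 - f)*f² = f²*(-5 - f))
a(-65) + j(36) = -65 + 36²*(-5 - 1*36) = -65 + 1296*(-5 - 36) = -65 + 1296*(-41) = -65 - 53136 = -53201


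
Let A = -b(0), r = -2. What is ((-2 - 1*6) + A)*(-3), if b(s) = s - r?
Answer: 30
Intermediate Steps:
b(s) = 2 + s (b(s) = s - 1*(-2) = s + 2 = 2 + s)
A = -2 (A = -(2 + 0) = -1*2 = -2)
((-2 - 1*6) + A)*(-3) = ((-2 - 1*6) - 2)*(-3) = ((-2 - 6) - 2)*(-3) = (-8 - 2)*(-3) = -10*(-3) = 30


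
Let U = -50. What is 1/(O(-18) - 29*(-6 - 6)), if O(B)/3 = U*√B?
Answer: I/(6*(58*I + 75*√2)) ≈ 0.00066147 + 0.0012096*I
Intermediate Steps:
O(B) = -150*√B (O(B) = 3*(-50*√B) = -150*√B)
1/(O(-18) - 29*(-6 - 6)) = 1/(-450*I*√2 - 29*(-6 - 6)) = 1/(-450*I*√2 - 29*(-12)) = 1/(-450*I*√2 + 348) = 1/(348 - 450*I*√2)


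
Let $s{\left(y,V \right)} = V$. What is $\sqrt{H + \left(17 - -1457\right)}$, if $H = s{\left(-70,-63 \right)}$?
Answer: $\sqrt{1411} \approx 37.563$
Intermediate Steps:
$H = -63$
$\sqrt{H + \left(17 - -1457\right)} = \sqrt{-63 + \left(17 - -1457\right)} = \sqrt{-63 + \left(17 + 1457\right)} = \sqrt{-63 + 1474} = \sqrt{1411}$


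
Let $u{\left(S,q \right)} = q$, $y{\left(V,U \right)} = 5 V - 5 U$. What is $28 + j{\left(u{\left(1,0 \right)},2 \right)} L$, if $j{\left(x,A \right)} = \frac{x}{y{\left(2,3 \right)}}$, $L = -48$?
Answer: $28$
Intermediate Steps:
$y{\left(V,U \right)} = - 5 U + 5 V$
$j{\left(x,A \right)} = - \frac{x}{5}$ ($j{\left(x,A \right)} = \frac{x}{\left(-5\right) 3 + 5 \cdot 2} = \frac{x}{-15 + 10} = \frac{x}{-5} = x \left(- \frac{1}{5}\right) = - \frac{x}{5}$)
$28 + j{\left(u{\left(1,0 \right)},2 \right)} L = 28 + \left(- \frac{1}{5}\right) 0 \left(-48\right) = 28 + 0 \left(-48\right) = 28 + 0 = 28$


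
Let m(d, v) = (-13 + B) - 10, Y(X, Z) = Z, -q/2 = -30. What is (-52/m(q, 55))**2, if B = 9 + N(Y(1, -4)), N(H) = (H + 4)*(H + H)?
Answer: 676/49 ≈ 13.796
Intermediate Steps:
q = 60 (q = -2*(-30) = 60)
N(H) = 2*H*(4 + H) (N(H) = (4 + H)*(2*H) = 2*H*(4 + H))
B = 9 (B = 9 + 2*(-4)*(4 - 4) = 9 + 2*(-4)*0 = 9 + 0 = 9)
m(d, v) = -14 (m(d, v) = (-13 + 9) - 10 = -4 - 10 = -14)
(-52/m(q, 55))**2 = (-52/(-14))**2 = (-52*(-1/14))**2 = (26/7)**2 = 676/49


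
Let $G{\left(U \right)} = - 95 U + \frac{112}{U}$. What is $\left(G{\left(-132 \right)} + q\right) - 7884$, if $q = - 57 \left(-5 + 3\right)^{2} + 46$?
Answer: $\frac{147614}{33} \approx 4473.1$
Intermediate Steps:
$q = -182$ ($q = - 57 \left(-2\right)^{2} + 46 = \left(-57\right) 4 + 46 = -228 + 46 = -182$)
$\left(G{\left(-132 \right)} + q\right) - 7884 = \left(\left(\left(-95\right) \left(-132\right) + \frac{112}{-132}\right) - 182\right) - 7884 = \left(\left(12540 + 112 \left(- \frac{1}{132}\right)\right) - 182\right) - 7884 = \left(\left(12540 - \frac{28}{33}\right) - 182\right) - 7884 = \left(\frac{413792}{33} - 182\right) - 7884 = \frac{407786}{33} - 7884 = \frac{147614}{33}$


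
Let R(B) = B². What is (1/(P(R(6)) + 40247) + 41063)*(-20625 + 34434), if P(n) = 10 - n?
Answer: 7602291435172/13407 ≈ 5.6704e+8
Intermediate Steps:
(1/(P(R(6)) + 40247) + 41063)*(-20625 + 34434) = (1/((10 - 1*6²) + 40247) + 41063)*(-20625 + 34434) = (1/((10 - 1*36) + 40247) + 41063)*13809 = (1/((10 - 36) + 40247) + 41063)*13809 = (1/(-26 + 40247) + 41063)*13809 = (1/40221 + 41063)*13809 = (1651594924/40221)*13809 = 7602291435172/13407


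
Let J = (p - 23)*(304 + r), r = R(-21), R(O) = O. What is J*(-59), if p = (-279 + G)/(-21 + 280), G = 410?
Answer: 97276722/259 ≈ 3.7559e+5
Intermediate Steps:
r = -21
p = 131/259 (p = (-279 + 410)/(-21 + 280) = 131/259 ≈ 0.50579)
J = -1648758/259 (J = (131/259 - 23)*(304 - 21) = -5826/259*283 = -1648758/259 ≈ -6365.9)
J*(-59) = -1648758/259*(-59) = 97276722/259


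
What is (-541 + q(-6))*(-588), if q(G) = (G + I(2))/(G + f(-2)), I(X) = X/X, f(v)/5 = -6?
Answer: 954079/3 ≈ 3.1803e+5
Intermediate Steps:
f(v) = -30 (f(v) = 5*(-6) = -30)
I(X) = 1
q(G) = (1 + G)/(-30 + G) (q(G) = (G + 1)/(G - 30) = (1 + G)/(-30 + G))
(-541 + q(-6))*(-588) = (-541 + (1 - 6)/(-30 - 6))*(-588) = (-541 - 5/(-36))*(-588) = (-541 - 1/36*(-5))*(-588) = (-541 + 5/36)*(-588) = -19471/36*(-588) = 954079/3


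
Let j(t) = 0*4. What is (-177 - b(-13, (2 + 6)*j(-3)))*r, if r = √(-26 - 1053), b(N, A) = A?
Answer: -177*I*√1079 ≈ -5814.1*I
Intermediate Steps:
j(t) = 0
r = I*√1079 (r = √(-1079) = I*√1079 ≈ 32.848*I)
(-177 - b(-13, (2 + 6)*j(-3)))*r = (-177 - (2 + 6)*0)*(I*√1079) = (-177 - 8*0)*(I*√1079) = (-177 - 1*0)*(I*√1079) = (-177 + 0)*(I*√1079) = -177*I*√1079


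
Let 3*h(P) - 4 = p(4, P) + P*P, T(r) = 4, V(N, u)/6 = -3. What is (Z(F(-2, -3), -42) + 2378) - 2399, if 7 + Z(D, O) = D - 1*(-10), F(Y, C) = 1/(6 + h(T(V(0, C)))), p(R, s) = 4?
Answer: -251/14 ≈ -17.929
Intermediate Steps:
V(N, u) = -18 (V(N, u) = 6*(-3) = -18)
h(P) = 8/3 + P²/3 (h(P) = 4/3 + (4 + P*P)/3 = 4/3 + (4 + P²)/3 = 4/3 + (4/3 + P²/3) = 8/3 + P²/3)
F(Y, C) = 1/14 (F(Y, C) = 1/(6 + (8/3 + (⅓)*4²)) = 1/(6 + (8/3 + (⅓)*16)) = 1/(6 + (8/3 + 16/3)) = 1/(6 + 8) = 1/14)
Z(D, O) = 3 + D (Z(D, O) = -7 + (D - 1*(-10)) = -7 + (D + 10) = -7 + (10 + D) = 3 + D)
(Z(F(-2, -3), -42) + 2378) - 2399 = ((3 + 1/14) + 2378) - 2399 = (43/14 + 2378) - 2399 = 33335/14 - 2399 = -251/14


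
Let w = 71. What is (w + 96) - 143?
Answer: 24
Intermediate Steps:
(w + 96) - 143 = (71 + 96) - 143 = 167 - 143 = 24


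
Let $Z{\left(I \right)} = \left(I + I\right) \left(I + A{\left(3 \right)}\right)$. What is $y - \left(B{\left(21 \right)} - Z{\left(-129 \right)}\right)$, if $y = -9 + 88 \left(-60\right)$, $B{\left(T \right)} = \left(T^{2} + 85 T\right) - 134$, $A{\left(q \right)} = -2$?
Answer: $26417$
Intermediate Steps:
$B{\left(T \right)} = -134 + T^{2} + 85 T$
$y = -5289$ ($y = -9 - 5280 = -5289$)
$Z{\left(I \right)} = 2 I \left(-2 + I\right)$ ($Z{\left(I \right)} = \left(I + I\right) \left(I - 2\right) = 2 I \left(-2 + I\right)$)
$y - \left(B{\left(21 \right)} - Z{\left(-129 \right)}\right) = -5289 - \left(\left(-134 + 21^{2} + 85 \cdot 21\right) - 2 \left(-129\right) \left(-2 - 129\right)\right) = -5289 - \left(\left(-134 + 441 + 1785\right) - 2 \left(-129\right) \left(-131\right)\right) = -5289 - \left(2092 - 33798\right) = -5289 - -31706 = -5289 + 31706 = 26417$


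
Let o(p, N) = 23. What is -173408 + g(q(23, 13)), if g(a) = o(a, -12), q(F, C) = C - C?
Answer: -173385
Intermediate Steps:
q(F, C) = 0
g(a) = 23
-173408 + g(q(23, 13)) = -173408 + 23 = -173385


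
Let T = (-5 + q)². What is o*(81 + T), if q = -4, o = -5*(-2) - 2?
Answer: 1296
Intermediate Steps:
o = 8 (o = 10 - 2 = 8)
T = 81 (T = (-5 - 4)² = (-9)² = 81)
o*(81 + T) = 8*(81 + 81) = 8*162 = 1296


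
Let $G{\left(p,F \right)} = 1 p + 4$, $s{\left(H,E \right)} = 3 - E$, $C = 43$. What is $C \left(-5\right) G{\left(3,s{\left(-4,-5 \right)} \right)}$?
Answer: $-1505$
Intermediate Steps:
$G{\left(p,F \right)} = 4 + p$ ($G{\left(p,F \right)} = p + 4 = 4 + p$)
$C \left(-5\right) G{\left(3,s{\left(-4,-5 \right)} \right)} = 43 \left(-5\right) \left(4 + 3\right) = \left(-215\right) 7 = -1505$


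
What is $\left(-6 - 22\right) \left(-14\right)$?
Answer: $392$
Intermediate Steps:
$\left(-6 - 22\right) \left(-14\right) = \left(-28\right) \left(-14\right) = 392$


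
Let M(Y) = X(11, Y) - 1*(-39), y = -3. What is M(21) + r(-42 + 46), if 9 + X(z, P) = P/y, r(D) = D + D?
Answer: 31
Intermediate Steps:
r(D) = 2*D
X(z, P) = -9 - P/3 (X(z, P) = -9 + P/(-3) = -9 + P*(-⅓) = -9 - P/3)
M(Y) = 30 - Y/3 (M(Y) = (-9 - Y/3) - 1*(-39) = (-9 - Y/3) + 39 = 30 - Y/3)
M(21) + r(-42 + 46) = (30 - ⅓*21) + 2*(-42 + 46) = (30 - 7) + 2*4 = 23 + 8 = 31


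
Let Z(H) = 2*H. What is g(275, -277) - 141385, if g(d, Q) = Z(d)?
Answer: -140835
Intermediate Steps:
g(d, Q) = 2*d
g(275, -277) - 141385 = 2*275 - 141385 = 550 - 141385 = -140835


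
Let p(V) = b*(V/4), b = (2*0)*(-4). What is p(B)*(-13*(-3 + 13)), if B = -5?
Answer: 0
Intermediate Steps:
b = 0 (b = 0*(-4) = 0)
p(V) = 0 (p(V) = 0*(V/4) = 0)
p(B)*(-13*(-3 + 13)) = 0*(-13*(-3 + 13)) = 0*(-13*10) = 0*(-130) = 0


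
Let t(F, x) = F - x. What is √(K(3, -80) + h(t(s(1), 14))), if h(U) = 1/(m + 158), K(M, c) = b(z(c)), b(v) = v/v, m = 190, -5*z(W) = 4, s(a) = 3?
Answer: √30363/174 ≈ 1.0014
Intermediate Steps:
z(W) = -⅘ (z(W) = -⅕*4 = -⅘)
b(v) = 1
K(M, c) = 1
h(U) = 1/348 (h(U) = 1/(190 + 158) = 1/348)
√(K(3, -80) + h(t(s(1), 14))) = √(1 + 1/348) = √(349/348) = √30363/174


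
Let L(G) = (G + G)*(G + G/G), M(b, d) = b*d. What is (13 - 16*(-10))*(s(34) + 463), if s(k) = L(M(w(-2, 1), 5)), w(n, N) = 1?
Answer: 90479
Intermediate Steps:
L(G) = 2*G*(1 + G) (L(G) = (2*G)*(G + 1) = (2*G)*(1 + G) = 2*G*(1 + G))
s(k) = 60 (s(k) = 2*(1*5)*(1 + 1*5) = 2*5*(1 + 5) = 2*5*6 = 60)
(13 - 16*(-10))*(s(34) + 463) = (13 - 16*(-10))*(60 + 463) = (13 + 160)*523 = 173*523 = 90479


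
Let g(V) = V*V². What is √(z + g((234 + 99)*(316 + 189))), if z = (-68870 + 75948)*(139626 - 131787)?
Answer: 21*√10783711250287 ≈ 6.8961e+7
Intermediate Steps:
g(V) = V³
z = 55484442 (z = 7078*7839 = 55484442)
√(z + g((234 + 99)*(316 + 189))) = √(55484442 + ((234 + 99)*(316 + 189))³) = √(55484442 + (333*505)³) = √(55484442 + 168165³) = √(55484442 + 4755616605892125) = √4755616661376567 = 21*√10783711250287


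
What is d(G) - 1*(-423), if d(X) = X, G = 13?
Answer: 436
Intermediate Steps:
d(G) - 1*(-423) = 13 - 1*(-423) = 13 + 423 = 436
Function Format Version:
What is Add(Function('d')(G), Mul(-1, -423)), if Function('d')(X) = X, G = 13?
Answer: 436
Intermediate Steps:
Add(Function('d')(G), Mul(-1, -423)) = Add(13, Mul(-1, -423)) = Add(13, 423) = 436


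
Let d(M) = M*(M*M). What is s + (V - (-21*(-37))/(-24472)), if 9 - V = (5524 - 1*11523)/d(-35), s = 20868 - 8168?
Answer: 272135500803/21413000 ≈ 12709.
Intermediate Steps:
d(M) = M³ (d(M) = M*M² = M³)
s = 12700
V = 54268/6125 (V = 9 - (5524 - 1*11523)/((-35)³) = 9 - (5524 - 11523)/(-42875) = 9 - (-5999)*(-1)/42875 = 9 - 1*857/6125 = 9 - 857/6125 = 54268/6125 ≈ 8.8601)
s + (V - (-21*(-37))/(-24472)) = 12700 + (54268/6125 - (-21*(-37))/(-24472)) = 12700 + (54268/6125 - 777*(-1)/24472) = 12700 + (54268/6125 - 1*(-111/3496)) = 12700 + (54268/6125 + 111/3496) = 12700 + 190400803/21413000 = 272135500803/21413000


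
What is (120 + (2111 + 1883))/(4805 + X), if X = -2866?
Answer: 4114/1939 ≈ 2.1217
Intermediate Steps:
(120 + (2111 + 1883))/(4805 + X) = (120 + (2111 + 1883))/(4805 - 2866) = (120 + 3994)/1939 = 4114*(1/1939) = 4114/1939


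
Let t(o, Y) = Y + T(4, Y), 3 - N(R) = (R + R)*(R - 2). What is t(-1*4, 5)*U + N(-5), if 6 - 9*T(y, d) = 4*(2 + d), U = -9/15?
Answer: -1028/15 ≈ -68.533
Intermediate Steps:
N(R) = 3 - 2*R*(-2 + R) (N(R) = 3 - (R + R)*(R - 2) = 3 - 2*R*(-2 + R))
U = -⅗ (U = -9*1/15 = -⅗ ≈ -0.60000)
T(y, d) = -2/9 - 4*d/9 (T(y, d) = ⅔ - 4*(2 + d)/9 = ⅔ - (8 + 4*d)/9 = ⅔ + (-8/9 - 4*d/9) = -2/9 - 4*d/9)
t(o, Y) = -2/9 + 5*Y/9 (t(o, Y) = Y + (-2/9 - 4*Y/9) = -2/9 + 5*Y/9)
t(-1*4, 5)*U + N(-5) = (-2/9 + (5/9)*5)*(-⅗) + (3 - 2*(-5)² + 4*(-5)) = (-2/9 + 25/9)*(-⅗) + (3 - 2*25 - 20) = (23/9)*(-⅗) + (3 - 50 - 20) = -23/15 - 67 = -1028/15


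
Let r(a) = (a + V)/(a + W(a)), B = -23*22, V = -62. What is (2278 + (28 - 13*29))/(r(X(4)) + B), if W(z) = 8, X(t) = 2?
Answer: -1929/512 ≈ -3.7676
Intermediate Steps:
B = -506
r(a) = (-62 + a)/(8 + a) (r(a) = (a - 62)/(a + 8) = (-62 + a)/(8 + a))
(2278 + (28 - 13*29))/(r(X(4)) + B) = (2278 + (28 - 13*29))/((-62 + 2)/(8 + 2) - 506) = (2278 + (28 - 377))/(-60/10 - 506) = (2278 - 349)/((⅒)*(-60) - 506) = 1929/(-6 - 506) = 1929/(-512) = 1929*(-1/512) = -1929/512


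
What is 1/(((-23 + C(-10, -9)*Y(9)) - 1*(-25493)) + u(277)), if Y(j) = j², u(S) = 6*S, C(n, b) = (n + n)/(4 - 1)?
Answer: 1/26592 ≈ 3.7605e-5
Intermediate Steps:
C(n, b) = 2*n/3 (C(n, b) = (2*n)/3 = (2*n)*(⅓) = 2*n/3)
1/(((-23 + C(-10, -9)*Y(9)) - 1*(-25493)) + u(277)) = 1/(((-23 + ((⅔)*(-10))*9²) - 1*(-25493)) + 6*277) = 1/(((-23 - 20/3*81) + 25493) + 1662) = 1/(((-23 - 540) + 25493) + 1662) = 1/((-563 + 25493) + 1662) = 1/(24930 + 1662) = 1/26592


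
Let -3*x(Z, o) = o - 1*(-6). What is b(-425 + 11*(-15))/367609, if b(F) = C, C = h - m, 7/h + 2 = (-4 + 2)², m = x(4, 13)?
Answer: 59/2205654 ≈ 2.6749e-5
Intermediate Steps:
x(Z, o) = -2 - o/3 (x(Z, o) = -(o - 1*(-6))/3 = -(o + 6)/3 = -(6 + o)/3 = -2 - o/3)
m = -19/3 (m = -2 - ⅓*13 = -2 - 13/3 = -19/3 ≈ -6.3333)
h = 7/2 (h = 7/(-2 + (-4 + 2)²) = 7/(-2 + (-2)²) = 7/(-2 + 4) = 7/2 ≈ 3.5000)
C = 59/6 (C = 7/2 - 1*(-19/3) = 7/2 + 19/3 = 59/6 ≈ 9.8333)
b(F) = 59/6
b(-425 + 11*(-15))/367609 = (59/6)/367609 = (59/6)*(1/367609) = 59/2205654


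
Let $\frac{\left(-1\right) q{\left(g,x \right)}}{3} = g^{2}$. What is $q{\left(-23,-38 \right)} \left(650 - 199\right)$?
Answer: $-715737$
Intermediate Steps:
$q{\left(g,x \right)} = - 3 g^{2}$
$q{\left(-23,-38 \right)} \left(650 - 199\right) = - 3 \left(-23\right)^{2} \left(650 - 199\right) = \left(-3\right) 529 \cdot 451 = \left(-1587\right) 451 = -715737$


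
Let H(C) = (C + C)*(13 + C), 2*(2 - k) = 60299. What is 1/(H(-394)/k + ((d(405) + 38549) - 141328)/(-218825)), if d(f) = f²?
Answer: -2638810675/27017522354 ≈ -0.097670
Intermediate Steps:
k = -60295/2 (k = 2 - ½*60299 = 2 - 60299/2 = -60295/2 ≈ -30148.)
H(C) = 2*C*(13 + C) (H(C) = (2*C)*(13 + C) = 2*C*(13 + C))
1/(H(-394)/k + ((d(405) + 38549) - 141328)/(-218825)) = 1/((2*(-394)*(13 - 394))/(-60295/2) + ((405² + 38549) - 141328)/(-218825)) = 1/((2*(-394)*(-381))*(-2/60295) + ((164025 + 38549) - 141328)*(-1/218825)) = 1/(300228*(-2/60295) + (202574 - 141328)*(-1/218825)) = 1/(-600456/60295 + 61246*(-1/218825)) = 1/(-600456/60295 - 61246/218825) = 1/(-27017522354/2638810675) = -2638810675/27017522354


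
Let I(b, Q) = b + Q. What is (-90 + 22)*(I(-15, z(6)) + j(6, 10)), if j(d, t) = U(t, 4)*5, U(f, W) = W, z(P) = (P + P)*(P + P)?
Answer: -10132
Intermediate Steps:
z(P) = 4*P² (z(P) = (2*P)*(2*P) = 4*P²)
j(d, t) = 20 (j(d, t) = 4*5 = 20)
I(b, Q) = Q + b
(-90 + 22)*(I(-15, z(6)) + j(6, 10)) = (-90 + 22)*((4*6² - 15) + 20) = -68*((4*36 - 15) + 20) = -68*((144 - 15) + 20) = -68*(129 + 20) = -68*149 = -10132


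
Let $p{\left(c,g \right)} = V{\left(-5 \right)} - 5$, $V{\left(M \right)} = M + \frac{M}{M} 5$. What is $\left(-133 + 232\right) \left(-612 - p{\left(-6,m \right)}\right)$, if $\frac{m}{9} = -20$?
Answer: $-60093$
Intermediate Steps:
$V{\left(M \right)} = 5 + M$ ($V{\left(M \right)} = M + 1 \cdot 5 = M + 5 = 5 + M$)
$m = -180$ ($m = 9 \left(-20\right) = -180$)
$p{\left(c,g \right)} = -5$ ($p{\left(c,g \right)} = \left(5 - 5\right) - 5 = 0 - 5 = -5$)
$\left(-133 + 232\right) \left(-612 - p{\left(-6,m \right)}\right) = \left(-133 + 232\right) \left(-612 - -5\right) = 99 \left(-612 + 5\right) = 99 \left(-607\right) = -60093$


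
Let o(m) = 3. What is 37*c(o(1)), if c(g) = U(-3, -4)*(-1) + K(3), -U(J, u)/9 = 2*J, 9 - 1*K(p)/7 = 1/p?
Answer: 740/3 ≈ 246.67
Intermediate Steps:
K(p) = 63 - 7/p
U(J, u) = -18*J
c(g) = 20/3 (c(g) = -18*(-3)*(-1) + (63 - 7/3) = 54*(-1) + (63 - 7*⅓) = -54 + (63 - 7/3) = -54 + 182/3 = 20/3)
37*c(o(1)) = 37*(20/3) = 740/3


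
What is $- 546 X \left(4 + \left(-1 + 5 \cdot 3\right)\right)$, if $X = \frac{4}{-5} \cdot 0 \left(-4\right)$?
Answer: $0$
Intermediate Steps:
$X = 0$ ($X = 4 \left(- \frac{1}{5}\right) 0 \left(-4\right) = \left(- \frac{4}{5}\right) 0 \left(-4\right) = 0 \left(-4\right) = 0$)
$- 546 X \left(4 + \left(-1 + 5 \cdot 3\right)\right) = - 546 \cdot 0 \left(4 + \left(-1 + 5 \cdot 3\right)\right) = - 546 \cdot 0 \left(4 + \left(-1 + 15\right)\right) = - 546 \cdot 0 \left(4 + 14\right) = - 546 \cdot 0 \cdot 18 = \left(-546\right) 0 = 0$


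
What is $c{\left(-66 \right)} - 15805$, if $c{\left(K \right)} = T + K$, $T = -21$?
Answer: $-15892$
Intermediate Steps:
$c{\left(K \right)} = -21 + K$
$c{\left(-66 \right)} - 15805 = \left(-21 - 66\right) - 15805 = -87 - 15805 = -15892$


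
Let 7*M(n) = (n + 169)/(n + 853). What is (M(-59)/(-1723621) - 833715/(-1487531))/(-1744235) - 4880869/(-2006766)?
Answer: 12131889202927788477068951711/4988018728757628190973541258 ≈ 2.4322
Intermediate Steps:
M(n) = (169 + n)/(7*(853 + n)) (M(n) = ((n + 169)/(n + 853))/7 = ((169 + n)/(853 + n))/7 = (169 + n)/(7*(853 + n)))
(M(-59)/(-1723621) - 833715/(-1487531))/(-1744235) - 4880869/(-2006766) = (((169 - 59)/(7*(853 - 59)))/(-1723621) - 833715/(-1487531))/(-1744235) - 4880869/(-2006766) = (((1/7)*110/794)*(-1/1723621) - 833715*(-1/1487531))*(-1/1744235) - 4880869*(-1/2006766) = (((1/7)*(1/794)*110)*(-1/1723621) + 833715/1487531)*(-1/1744235) + 4880869/2006766 = ((55/2779)*(-1/1723621) + 833715/1487531)*(-1/1744235) + 4880869/2006766 = (-55/4789942759 + 833715/1487531)*(-1/1744235) + 4880869/2006766 = (3993447045505480/7125188342238029)*(-1/1744235) + 4880869/2006766 = -798689409101096/2485600577624709702563 + 4880869/2006766 = 12131889202927788477068951711/4988018728757628190973541258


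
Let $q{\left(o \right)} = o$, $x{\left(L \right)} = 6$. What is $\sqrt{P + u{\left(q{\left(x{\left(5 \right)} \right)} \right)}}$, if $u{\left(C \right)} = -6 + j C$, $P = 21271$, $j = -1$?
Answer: $\sqrt{21259} \approx 145.8$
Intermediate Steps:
$u{\left(C \right)} = -6 - C$
$\sqrt{P + u{\left(q{\left(x{\left(5 \right)} \right)} \right)}} = \sqrt{21271 - 12} = \sqrt{21259}$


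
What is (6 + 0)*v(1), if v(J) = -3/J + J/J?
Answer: -12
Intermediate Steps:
v(J) = 1 - 3/J (v(J) = -3/J + 1 = 1 - 3/J)
(6 + 0)*v(1) = (6 + 0)*((-3 + 1)/1) = 6*(1*(-2)) = 6*(-2) = -12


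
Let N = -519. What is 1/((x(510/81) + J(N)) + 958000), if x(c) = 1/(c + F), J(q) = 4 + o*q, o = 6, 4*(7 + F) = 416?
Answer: 2789/2663188237 ≈ 1.0472e-6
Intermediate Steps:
F = 97 (F = -7 + (1/4)*416 = -7 + 104 = 97)
J(q) = 4 + 6*q
x(c) = 1/(97 + c) (x(c) = 1/(c + 97) = 1/(97 + c))
1/((x(510/81) + J(N)) + 958000) = 1/((1/(97 + 510/81) + (4 + 6*(-519))) + 958000) = 1/((1/(97 + 510*(1/81)) + (4 - 3114)) + 958000) = 1/((1/(97 + 170/27) - 3110) + 958000) = 1/((1/(2789/27) - 3110) + 958000) = 1/((27/2789 - 3110) + 958000) = 1/(-8673763/2789 + 958000) = 1/(2663188237/2789) = 2789/2663188237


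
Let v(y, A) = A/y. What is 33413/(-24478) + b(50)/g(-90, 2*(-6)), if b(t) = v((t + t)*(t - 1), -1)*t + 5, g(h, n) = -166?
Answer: -277766213/199104052 ≈ -1.3951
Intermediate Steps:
b(t) = 5 - 1/(2*(-1 + t)) (b(t) = (-1/((t + t)*(t - 1)))*t + 5 = (-1/((2*t)*(-1 + t)))*t + 5 = (-1/(2*t*(-1 + t)))*t + 5 = -1/(2*(-1 + t)) + 5 = 5 - 1/(2*(-1 + t)))
33413/(-24478) + b(50)/g(-90, 2*(-6)) = 33413/(-24478) + ((-11 + 10*50)/(2*(-1 + 50)))/(-166) = 33413*(-1/24478) + ((1/2)*(-11 + 500)/49)*(-1/166) = -33413/24478 + ((1/2)*(1/49)*489)*(-1/166) = -33413/24478 + (489/98)*(-1/166) = -33413/24478 - 489/16268 = -277766213/199104052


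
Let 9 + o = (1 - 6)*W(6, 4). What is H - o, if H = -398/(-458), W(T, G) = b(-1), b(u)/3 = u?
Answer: -1175/229 ≈ -5.1310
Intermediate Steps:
b(u) = 3*u
W(T, G) = -3 (W(T, G) = 3*(-1) = -3)
H = 199/229 (H = -398*(-1/458) = 199/229 ≈ 0.86900)
o = 6 (o = -9 + (1 - 6)*(-3) = -9 - 5*(-3) = -9 + 15 = 6)
H - o = 199/229 - 1*6 = 199/229 - 6 = -1175/229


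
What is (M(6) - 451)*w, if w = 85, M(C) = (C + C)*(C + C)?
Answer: -26095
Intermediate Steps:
M(C) = 4*C**2 (M(C) = (2*C)*(2*C) = 4*C**2)
(M(6) - 451)*w = (4*6**2 - 451)*85 = (4*36 - 451)*85 = (144 - 451)*85 = -307*85 = -26095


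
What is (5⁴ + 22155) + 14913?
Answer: 37693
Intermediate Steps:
(5⁴ + 22155) + 14913 = (625 + 22155) + 14913 = 22780 + 14913 = 37693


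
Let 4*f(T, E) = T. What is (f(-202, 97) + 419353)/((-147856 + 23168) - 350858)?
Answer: -838605/951092 ≈ -0.88173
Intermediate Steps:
f(T, E) = T/4
(f(-202, 97) + 419353)/((-147856 + 23168) - 350858) = ((¼)*(-202) + 419353)/((-147856 + 23168) - 350858) = (-101/2 + 419353)/(-124688 - 350858) = (838605/2)/(-475546) = (838605/2)*(-1/475546) = -838605/951092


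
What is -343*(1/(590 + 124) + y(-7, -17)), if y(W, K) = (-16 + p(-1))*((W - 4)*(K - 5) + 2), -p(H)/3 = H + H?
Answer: 85365791/102 ≈ 8.3692e+5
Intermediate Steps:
p(H) = -6*H (p(H) = -3*(H + H) = -6*H)
y(W, K) = -20 - 10*(-5 + K)*(-4 + W) (y(W, K) = (-16 - 6*(-1))*((W - 4)*(K - 5) + 2) = (-16 + 6)*((-4 + W)*(-5 + K) + 2) = -10*((-5 + K)*(-4 + W) + 2) = -10*(2 + (-5 + K)*(-4 + W)) = -20 - 10*(-5 + K)*(-4 + W))
-343*(1/(590 + 124) + y(-7, -17)) = -343*(1/(590 + 124) + (-220 + 40*(-17) + 50*(-7) - 10*(-17)*(-7))) = -343*(1/714 + (-220 - 680 - 350 - 1190)) = -343*(1/714 - 2440) = -343*(-1742159/714) = 85365791/102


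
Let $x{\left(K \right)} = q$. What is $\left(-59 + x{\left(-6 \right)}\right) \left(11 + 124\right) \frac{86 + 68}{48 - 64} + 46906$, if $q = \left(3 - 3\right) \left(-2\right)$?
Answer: $\frac{988553}{8} \approx 1.2357 \cdot 10^{5}$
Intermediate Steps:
$q = 0$ ($q = \left(3 - 3\right) \left(-2\right) = 0 \left(-2\right) = 0$)
$x{\left(K \right)} = 0$
$\left(-59 + x{\left(-6 \right)}\right) \left(11 + 124\right) \frac{86 + 68}{48 - 64} + 46906 = \left(-59 + 0\right) \left(11 + 124\right) \frac{86 + 68}{48 - 64} + 46906 = \left(-59\right) 135 \frac{154}{-16} + 46906 = - 7965 \cdot 154 \left(- \frac{1}{16}\right) + 46906 = \left(-7965\right) \left(- \frac{77}{8}\right) + 46906 = \frac{613305}{8} + 46906 = \frac{988553}{8}$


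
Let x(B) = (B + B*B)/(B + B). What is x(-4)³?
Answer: -27/8 ≈ -3.3750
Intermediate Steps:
x(B) = (B + B²)/(2*B) (x(B) = (B + B²)/((2*B)) = (B + B²)*(1/(2*B)) = (B + B²)/(2*B))
x(-4)³ = (½ + (½)*(-4))³ = (½ - 2)³ = (-3/2)³ = -27/8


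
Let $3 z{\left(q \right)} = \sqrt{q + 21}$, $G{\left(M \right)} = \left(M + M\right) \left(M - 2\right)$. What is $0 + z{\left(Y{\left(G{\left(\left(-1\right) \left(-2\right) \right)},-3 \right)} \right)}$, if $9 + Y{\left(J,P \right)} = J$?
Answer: $\frac{2 \sqrt{3}}{3} \approx 1.1547$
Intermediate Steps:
$G{\left(M \right)} = 2 M \left(-2 + M\right)$
$Y{\left(J,P \right)} = -9 + J$
$z{\left(q \right)} = \frac{\sqrt{21 + q}}{3}$ ($z{\left(q \right)} = \frac{\sqrt{q + 21}}{3} = \frac{\sqrt{21 + q}}{3}$)
$0 + z{\left(Y{\left(G{\left(\left(-1\right) \left(-2\right) \right)},-3 \right)} \right)} = 0 + \frac{\sqrt{21 - \left(9 - 2 \left(\left(-1\right) \left(-2\right)\right) \left(-2 - -2\right)\right)}}{3} = 0 + \frac{\sqrt{21 - \left(9 - 4 \left(-2 + 2\right)\right)}}{3} = 0 + \frac{\sqrt{21 - \left(9 - 0\right)}}{3} = 0 + \frac{\sqrt{21 + \left(-9 + 0\right)}}{3} = 0 + \frac{\sqrt{21 - 9}}{3} = 0 + \frac{\sqrt{12}}{3} = 0 + \frac{2 \sqrt{3}}{3} = \frac{2 \sqrt{3}}{3}$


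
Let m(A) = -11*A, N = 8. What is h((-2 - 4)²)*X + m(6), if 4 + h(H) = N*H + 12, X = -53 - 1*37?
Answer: -26706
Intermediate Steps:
X = -90 (X = -53 - 37 = -90)
h(H) = 8 + 8*H (h(H) = -4 + (8*H + 12) = -4 + (12 + 8*H) = 8 + 8*H)
h((-2 - 4)²)*X + m(6) = (8 + 8*(-2 - 4)²)*(-90) - 11*6 = (8 + 8*(-6)²)*(-90) - 66 = (8 + 8*36)*(-90) - 66 = (8 + 288)*(-90) - 66 = 296*(-90) - 66 = -26640 - 66 = -26706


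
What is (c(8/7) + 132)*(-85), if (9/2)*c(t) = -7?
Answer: -99790/9 ≈ -11088.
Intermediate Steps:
c(t) = -14/9 (c(t) = (2/9)*(-7) = -14/9)
(c(8/7) + 132)*(-85) = (-14/9 + 132)*(-85) = (1174/9)*(-85) = -99790/9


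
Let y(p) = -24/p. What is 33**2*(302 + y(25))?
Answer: 8195814/25 ≈ 3.2783e+5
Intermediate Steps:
33**2*(302 + y(25)) = 33**2*(302 - 24/25) = 1089*(302 - 24*1/25) = 1089*(302 - 24/25) = 1089*(7526/25) = 8195814/25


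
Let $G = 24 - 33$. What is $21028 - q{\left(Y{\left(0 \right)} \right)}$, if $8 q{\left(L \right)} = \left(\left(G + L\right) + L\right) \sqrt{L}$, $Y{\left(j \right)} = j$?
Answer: $21028$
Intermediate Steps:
$G = -9$ ($G = 24 - 33 = -9$)
$q{\left(L \right)} = \frac{\sqrt{L} \left(-9 + 2 L\right)}{8}$ ($q{\left(L \right)} = \frac{\left(\left(-9 + L\right) + L\right) \sqrt{L}}{8} = \frac{\left(-9 + 2 L\right) \sqrt{L}}{8} = \frac{\sqrt{L} \left(-9 + 2 L\right)}{8}$)
$21028 - q{\left(Y{\left(0 \right)} \right)} = 21028 - \frac{\sqrt{0} \left(-9 + 2 \cdot 0\right)}{8} = 21028 - \frac{1}{8} \cdot 0 \left(-9 + 0\right) = 21028 - \frac{1}{8} \cdot 0 \left(-9\right) = 21028 - 0 = 21028 + 0 = 21028$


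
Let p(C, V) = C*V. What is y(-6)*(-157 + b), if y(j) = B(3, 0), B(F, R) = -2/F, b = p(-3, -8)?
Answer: 266/3 ≈ 88.667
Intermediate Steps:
b = 24 (b = -3*(-8) = 24)
y(j) = -2/3
y(-6)*(-157 + b) = -2*(-157 + 24)/3 = -2/3*(-133) = 266/3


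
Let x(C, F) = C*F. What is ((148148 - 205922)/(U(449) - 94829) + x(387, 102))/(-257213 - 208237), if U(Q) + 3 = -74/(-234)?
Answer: -72997151346/860718440525 ≈ -0.084810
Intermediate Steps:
U(Q) = -314/117 (U(Q) = -3 - 74/(-234) = -3 - 74*(-1/234) = -3 + 37/117 = -314/117)
((148148 - 205922)/(U(449) - 94829) + x(387, 102))/(-257213 - 208237) = ((148148 - 205922)/(-314/117 - 94829) + 387*102)/(-257213 - 208237) = (-57774/(-11095307/117) + 39474)/(-465450) = (-57774*(-117/11095307) + 39474)*(-1/465450) = (6759558/11095307 + 39474)*(-1/465450) = (437982908076/11095307)*(-1/465450) = -72997151346/860718440525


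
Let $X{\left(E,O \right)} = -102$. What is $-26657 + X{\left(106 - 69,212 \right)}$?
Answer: $-26759$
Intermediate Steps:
$-26657 + X{\left(106 - 69,212 \right)} = -26657 - 102 = -26759$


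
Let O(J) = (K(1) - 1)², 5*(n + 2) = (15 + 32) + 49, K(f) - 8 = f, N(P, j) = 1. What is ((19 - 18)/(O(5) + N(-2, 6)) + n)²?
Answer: 1252161/4225 ≈ 296.37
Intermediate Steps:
K(f) = 8 + f
n = 86/5 (n = -2 + ((15 + 32) + 49)/5 = -2 + (47 + 49)/5 = -2 + (⅕)*96 = -2 + 96/5 = 86/5 ≈ 17.200)
O(J) = 64 (O(J) = ((8 + 1) - 1)² = (9 - 1)² = 8² = 64)
((19 - 18)/(O(5) + N(-2, 6)) + n)² = ((19 - 18)/(64 + 1) + 86/5)² = (1/65 + 86/5)² = (1119/65)² = 1252161/4225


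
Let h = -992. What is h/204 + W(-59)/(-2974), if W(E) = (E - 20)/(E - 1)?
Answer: -4917461/1011160 ≈ -4.8632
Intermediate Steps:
W(E) = (-20 + E)/(-1 + E)
h/204 + W(-59)/(-2974) = -992/204 + ((-20 - 59)/(-1 - 59))/(-2974) = -992*1/204 + (-79/(-60))*(-1/2974) = -248/51 - 1/60*(-79)*(-1/2974) = -248/51 + (79/60)*(-1/2974) = -248/51 - 79/178440 = -4917461/1011160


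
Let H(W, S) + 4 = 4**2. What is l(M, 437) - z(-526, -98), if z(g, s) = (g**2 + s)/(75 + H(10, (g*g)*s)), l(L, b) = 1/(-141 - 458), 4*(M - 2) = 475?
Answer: -165670309/52113 ≈ -3179.1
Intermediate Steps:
M = 483/4 (M = 2 + (1/4)*475 = 2 + 475/4 = 483/4 ≈ 120.75)
H(W, S) = 12 (H(W, S) = -4 + 4**2 = -4 + 16 = 12)
l(L, b) = -1/599 (l(L, b) = 1/(-599) = -1/599)
z(g, s) = s/87 + g**2/87 (z(g, s) = (g**2 + s)/(75 + 12) = (s + g**2)/87 = (s + g**2)*(1/87) = s/87 + g**2/87)
l(M, 437) - z(-526, -98) = -1/599 - ((1/87)*(-98) + (1/87)*(-526)**2) = -1/599 - (-98/87 + (1/87)*276676) = -1/599 - (-98/87 + 276676/87) = -1/599 - 1*276578/87 = -1/599 - 276578/87 = -165670309/52113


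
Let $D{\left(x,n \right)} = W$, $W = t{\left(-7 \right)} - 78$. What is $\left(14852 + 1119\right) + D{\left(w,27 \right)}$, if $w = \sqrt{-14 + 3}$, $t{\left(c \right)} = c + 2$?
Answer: $15888$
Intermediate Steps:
$t{\left(c \right)} = 2 + c$
$w = i \sqrt{11}$ ($w = \sqrt{-11} = i \sqrt{11} \approx 3.3166 i$)
$W = -83$ ($W = \left(2 - 7\right) - 78 = -5 - 78 = -83$)
$D{\left(x,n \right)} = -83$
$\left(14852 + 1119\right) + D{\left(w,27 \right)} = \left(14852 + 1119\right) - 83 = 15971 - 83 = 15888$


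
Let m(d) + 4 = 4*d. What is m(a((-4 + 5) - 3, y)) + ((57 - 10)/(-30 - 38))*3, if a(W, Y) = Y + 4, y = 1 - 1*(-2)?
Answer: 1491/68 ≈ 21.926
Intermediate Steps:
y = 3 (y = 1 + 2 = 3)
a(W, Y) = 4 + Y
m(d) = -4 + 4*d
m(a((-4 + 5) - 3, y)) + ((57 - 10)/(-30 - 38))*3 = (-4 + 4*(4 + 3)) + ((57 - 10)/(-30 - 38))*3 = (-4 + 4*7) + (47/(-68))*3 = (-4 + 28) + (47*(-1/68))*3 = 24 - 47/68*3 = 24 - 141/68 = 1491/68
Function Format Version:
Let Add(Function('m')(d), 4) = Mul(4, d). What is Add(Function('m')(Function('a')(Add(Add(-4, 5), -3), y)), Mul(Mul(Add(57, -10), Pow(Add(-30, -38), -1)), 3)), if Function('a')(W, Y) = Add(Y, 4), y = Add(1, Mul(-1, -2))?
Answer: Rational(1491, 68) ≈ 21.926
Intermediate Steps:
y = 3 (y = Add(1, 2) = 3)
Function('a')(W, Y) = Add(4, Y)
Function('m')(d) = Add(-4, Mul(4, d))
Add(Function('m')(Function('a')(Add(Add(-4, 5), -3), y)), Mul(Mul(Add(57, -10), Pow(Add(-30, -38), -1)), 3)) = Add(Add(-4, Mul(4, Add(4, 3))), Mul(Mul(Add(57, -10), Pow(Add(-30, -38), -1)), 3)) = Add(Add(-4, Mul(4, 7)), Mul(Mul(47, Pow(-68, -1)), 3)) = Add(Add(-4, 28), Mul(Mul(47, Rational(-1, 68)), 3)) = Add(24, Mul(Rational(-47, 68), 3)) = Add(24, Rational(-141, 68)) = Rational(1491, 68)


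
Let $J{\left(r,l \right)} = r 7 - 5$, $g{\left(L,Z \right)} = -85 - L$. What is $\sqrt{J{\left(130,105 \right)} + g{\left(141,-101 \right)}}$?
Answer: $\sqrt{679} \approx 26.058$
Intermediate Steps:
$J{\left(r,l \right)} = -5 + 7 r$ ($J{\left(r,l \right)} = 7 r - 5 = -5 + 7 r$)
$\sqrt{J{\left(130,105 \right)} + g{\left(141,-101 \right)}} = \sqrt{\left(-5 + 7 \cdot 130\right) - 226} = \sqrt{\left(-5 + 910\right) - 226} = \sqrt{905 - 226} = \sqrt{679}$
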